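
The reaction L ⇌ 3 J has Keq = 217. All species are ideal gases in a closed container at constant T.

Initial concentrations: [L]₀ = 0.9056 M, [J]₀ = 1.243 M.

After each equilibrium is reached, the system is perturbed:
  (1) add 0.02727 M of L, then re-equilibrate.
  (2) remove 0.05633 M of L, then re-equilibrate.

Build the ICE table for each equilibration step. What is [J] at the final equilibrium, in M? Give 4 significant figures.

[J]_eq = 3.352 M

Q₀ = 2.121 vs Keq = 217 ⇒ Q<K, forward
Step 1:
                   L          J
  Initial     0.9056      1.243
  Change     -0.7227      2.168
  Equil       0.1829      3.411
  solve Keq expr → x = 0.7227; check Q = 217
Then add 0.02727 M of L.
Step 2:
                   L          J
  Initial     0.2102      3.411
  Change     -0.0183    0.05489
  Equil       0.1919      3.466
  solve Keq expr → x = 0.0183; check Q = 217
Then remove 0.05633 M of L.
Step 3:
                   L          J
  Initial     0.1355      3.466
  Change     0.03801     -0.114
  Equil       0.1736      3.352
  solve Keq expr → x = -0.03801; check Q = 217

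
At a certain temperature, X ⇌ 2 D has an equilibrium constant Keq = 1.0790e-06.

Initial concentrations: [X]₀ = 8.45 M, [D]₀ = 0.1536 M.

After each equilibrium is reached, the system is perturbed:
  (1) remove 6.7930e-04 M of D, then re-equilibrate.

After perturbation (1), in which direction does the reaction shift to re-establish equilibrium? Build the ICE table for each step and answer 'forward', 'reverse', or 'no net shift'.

Q₀ = 0.002792 vs Keq = 1.0790e-06 ⇒ Q>K, reverse
Step 1:
                    X           D
  Initial        8.45      0.1536
  Change      0.07528     -0.1506
  Equil         8.525    0.003033
  solve Keq expr → x = -0.07528; check Q = 1.0790e-06
Then remove 6.7930e-04 M of D.
Step 2:
                    X           D
  Initial       8.525    0.002354
  Change  -3.3962e-04  6.7924e-04
  Equil         8.525    0.003033
  solve Keq expr → x = 3.3962e-04; check Q = 1.0790e-06

Direction: forward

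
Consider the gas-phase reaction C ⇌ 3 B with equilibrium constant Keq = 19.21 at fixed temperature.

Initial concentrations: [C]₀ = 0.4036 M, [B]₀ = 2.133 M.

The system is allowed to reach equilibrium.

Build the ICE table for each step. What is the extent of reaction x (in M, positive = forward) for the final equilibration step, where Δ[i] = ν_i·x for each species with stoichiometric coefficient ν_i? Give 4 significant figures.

Q₀ = 24.04 vs Keq = 19.21 ⇒ Q>K, reverse
Step 1:
                    C           B
  init         0.4036       2.133
  Δ           0.03349     -0.1005
  eq           0.4371       2.033
  solve Keq expr → x = -0.03349; check Q = 19.21

x = -0.03349 M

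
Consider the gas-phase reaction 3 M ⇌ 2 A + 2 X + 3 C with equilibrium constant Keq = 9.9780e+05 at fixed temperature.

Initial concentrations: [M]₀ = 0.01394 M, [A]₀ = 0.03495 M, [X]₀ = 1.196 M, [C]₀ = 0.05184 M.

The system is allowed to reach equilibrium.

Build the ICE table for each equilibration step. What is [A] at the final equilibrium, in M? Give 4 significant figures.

Q₀ = 0.08986 vs Keq = 9.9780e+05 ⇒ Q<K, forward
Step 1:
                   M          A          X          C
  I          0.01394    0.03495      1.196    0.05184
  C         -0.01385   0.009231   0.009231    0.01385
  E       9.3040e-05    0.04418      1.205    0.06569
  solve Keq expr → x = 0.004616; check Q = 9.9780e+05

[A]_eq = 0.04418 M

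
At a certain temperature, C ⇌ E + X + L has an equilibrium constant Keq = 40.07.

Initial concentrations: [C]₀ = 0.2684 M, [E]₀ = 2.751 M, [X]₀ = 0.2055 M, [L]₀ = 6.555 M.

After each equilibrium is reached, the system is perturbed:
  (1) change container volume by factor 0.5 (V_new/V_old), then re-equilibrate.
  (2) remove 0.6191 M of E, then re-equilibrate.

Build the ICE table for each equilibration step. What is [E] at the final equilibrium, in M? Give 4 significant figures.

Q₀ = 13.81 vs Keq = 40.07 ⇒ Q<K, forward
Step 1:
                   C          E          X          L
  Initial     0.2684      2.751     0.2055      6.555
  Change     -0.1153     0.1153     0.1153     0.1153
  Equil       0.1531      2.866     0.3208       6.67
  solve Keq expr → x = 0.1153; check Q = 40.07
Then change container volume by factor 0.5 (V_new/V_old).
Step 2:
                   C          E          X          L
  Initial     0.3062      5.733     0.6416      13.34
  Change      0.2993    -0.2993    -0.2993    -0.2993
  Equil       0.6054      5.433     0.3424      13.04
  solve Keq expr → x = -0.2993; check Q = 40.07
Then remove 0.6191 M of E.
Step 3:
                   C          E          X          L
  Initial     0.6054      4.814     0.3424      13.04
  Change    -0.02526    0.02526    0.02526    0.02526
  Equil       0.5802       4.84     0.3676      13.07
  solve Keq expr → x = 0.02526; check Q = 40.07

[E]_eq = 4.84 M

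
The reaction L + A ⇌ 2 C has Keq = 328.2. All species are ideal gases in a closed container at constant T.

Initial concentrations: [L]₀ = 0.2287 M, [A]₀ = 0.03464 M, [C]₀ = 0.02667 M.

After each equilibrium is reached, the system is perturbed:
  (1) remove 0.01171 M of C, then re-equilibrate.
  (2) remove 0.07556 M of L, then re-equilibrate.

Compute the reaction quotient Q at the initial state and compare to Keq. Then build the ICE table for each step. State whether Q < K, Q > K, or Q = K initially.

Q₀ = 0.08978 vs Keq = 328.2 ⇒ Q<K, forward
Step 1:
                   L          A          C
  I           0.2287    0.03464    0.02667
  C          -0.0345    -0.0345    0.06899
  E           0.1942 1.4358e-04    0.09566
  solve Keq expr → x = 0.0345; check Q = 328.2
Then remove 0.01171 M of C.
Step 2:
                   L          A          C
  I           0.1942 1.4358e-04    0.08395
  C       -3.2808e-05 -3.2808e-05 6.5615e-05
  E           0.1942 1.1077e-04    0.08402
  solve Keq expr → x = 3.2808e-05; check Q = 328.2
Then remove 0.07556 M of L.
Step 3:
                   L          A          C
  I           0.1186 1.1077e-04    0.08402
  C       6.9857e-05 6.9857e-05 -1.3971e-04
  E           0.1187 1.8063e-04    0.08388
  solve Keq expr → x = -6.9857e-05; check Q = 328.2

Q₀ = 0.08978; Q < K (proceeds forward)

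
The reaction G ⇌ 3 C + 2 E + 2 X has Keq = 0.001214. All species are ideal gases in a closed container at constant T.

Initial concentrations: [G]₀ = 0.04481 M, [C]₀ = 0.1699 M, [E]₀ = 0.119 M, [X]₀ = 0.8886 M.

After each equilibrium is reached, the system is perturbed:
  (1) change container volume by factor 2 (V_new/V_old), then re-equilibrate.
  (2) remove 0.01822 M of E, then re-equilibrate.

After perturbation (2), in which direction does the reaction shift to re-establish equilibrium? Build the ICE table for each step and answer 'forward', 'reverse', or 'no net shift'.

Direction: forward

Q₀ = 0.001224 vs Keq = 0.001214 ⇒ Q>K, reverse
Step 1:
                   G          C          E          X
  Initial    0.04481     0.1699      0.119     0.8886
  Change  7.0901e-05 -2.1270e-04 -1.4180e-04 -1.4180e-04
  Equil      0.04488     0.1697     0.1189     0.8885
  solve Keq expr → x = -7.0901e-05; check Q = 0.001214
Then change container volume by factor 2 (V_new/V_old).
Step 2:
                   G          C          E          X
  Initial    0.02244    0.08484    0.05943     0.4442
  Change    -0.01788    0.05363    0.03575    0.03575
  Equil     0.004565     0.1385    0.09518       0.48
  solve Keq expr → x = 0.01788; check Q = 0.001214
Then remove 0.01822 M of E.
Step 3:
                   G          C          E          X
  Initial   0.004565     0.1385    0.07696       0.48
  Change   -0.001132   0.003395   0.002263   0.002263
  Equil     0.003433     0.1419    0.07922     0.4822
  solve Keq expr → x = 0.001132; check Q = 0.001214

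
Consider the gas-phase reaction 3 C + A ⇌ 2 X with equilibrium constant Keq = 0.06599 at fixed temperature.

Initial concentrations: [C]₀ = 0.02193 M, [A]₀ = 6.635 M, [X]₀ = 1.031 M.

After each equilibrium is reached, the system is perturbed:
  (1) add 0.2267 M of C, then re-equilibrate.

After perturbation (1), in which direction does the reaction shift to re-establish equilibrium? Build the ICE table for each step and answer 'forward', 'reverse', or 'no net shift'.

Direction: forward

Q₀ = 1.5190e+04 vs Keq = 0.06599 ⇒ Q>K, reverse
Step 1:
                   C          A          X
  Initial    0.02193      6.635      1.031
  Change      0.7967     0.2656    -0.5312
  Equil       0.8187      6.901     0.4998
  solve Keq expr → x = -0.2656; check Q = 0.06599
Then add 0.2267 M of C.
Step 2:
                   C          A          X
  Initial      1.045      6.901     0.4998
  Change     -0.1316   -0.04386    0.08772
  Equil       0.9138      6.857     0.5876
  solve Keq expr → x = 0.04386; check Q = 0.06599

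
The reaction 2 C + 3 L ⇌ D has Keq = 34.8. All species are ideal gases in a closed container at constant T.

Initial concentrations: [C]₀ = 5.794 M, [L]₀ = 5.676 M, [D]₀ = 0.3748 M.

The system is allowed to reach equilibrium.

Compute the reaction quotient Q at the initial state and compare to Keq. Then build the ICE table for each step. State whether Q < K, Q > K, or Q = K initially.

Q₀ = 6.1054e-05 vs Keq = 34.8 ⇒ Q<K, forward
Step 1:
                   C          L          D
  Initial      5.794      5.676     0.3748
  Change      -3.626     -5.439      1.813
  Equil        2.168     0.2374      2.188
  solve Keq expr → x = 1.813; check Q = 34.8

Q₀ = 6.1054e-05; Q < K (proceeds forward)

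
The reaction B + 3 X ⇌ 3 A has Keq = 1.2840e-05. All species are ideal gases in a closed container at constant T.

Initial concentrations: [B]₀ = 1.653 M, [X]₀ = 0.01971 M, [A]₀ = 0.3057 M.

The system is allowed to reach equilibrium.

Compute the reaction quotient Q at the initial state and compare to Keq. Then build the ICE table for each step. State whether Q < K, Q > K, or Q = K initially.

Q₀ = 2257; Q > K (proceeds reverse)

Q₀ = 2257 vs Keq = 1.2840e-05 ⇒ Q>K, reverse
Step 1:
                   B          X          A
  init         1.653    0.01971     0.3057
  Δ          0.09892     0.2968    -0.2968
  eq           1.752     0.3165   0.008934
  solve Keq expr → x = -0.09892; check Q = 1.2840e-05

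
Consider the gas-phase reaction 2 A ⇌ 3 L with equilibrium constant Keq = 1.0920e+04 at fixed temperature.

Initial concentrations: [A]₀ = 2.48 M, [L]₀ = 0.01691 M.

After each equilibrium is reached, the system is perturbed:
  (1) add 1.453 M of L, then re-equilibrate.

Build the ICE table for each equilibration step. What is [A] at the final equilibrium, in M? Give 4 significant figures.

[A]_eq = 0.1079 M

Q₀ = 7.8619e-07 vs Keq = 1.0920e+04 ⇒ Q<K, forward
Step 1:
                  A         L
  init         2.48   0.01691
  Δ          -2.414      3.62
  eq        0.06638     3.637
  solve Keq expr → x = 1.207; check Q = 1.0920e+04
Then add 1.453 M of L.
Step 2:
                  A         L
  init      0.06638      5.09
  Δ         0.04151  -0.06226
  eq         0.1079     5.028
  solve Keq expr → x = -0.02075; check Q = 1.0920e+04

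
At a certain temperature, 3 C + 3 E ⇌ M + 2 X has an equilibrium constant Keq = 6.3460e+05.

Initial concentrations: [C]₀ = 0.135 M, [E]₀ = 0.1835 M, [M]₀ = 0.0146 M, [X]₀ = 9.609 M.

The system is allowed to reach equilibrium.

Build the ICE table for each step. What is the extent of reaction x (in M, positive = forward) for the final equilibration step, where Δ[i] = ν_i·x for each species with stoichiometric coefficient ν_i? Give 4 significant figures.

Q₀ = 8.8675e+04 vs Keq = 6.3460e+05 ⇒ Q<K, forward
Step 1:
                    C           E           M           X
  I             0.135      0.1835      0.0146       9.609
  C          -0.03246    -0.03246     0.01082     0.02164
  E            0.1025       0.151     0.02542       9.631
  solve Keq expr → x = 0.01082; check Q = 6.3460e+05

x = 0.01082 M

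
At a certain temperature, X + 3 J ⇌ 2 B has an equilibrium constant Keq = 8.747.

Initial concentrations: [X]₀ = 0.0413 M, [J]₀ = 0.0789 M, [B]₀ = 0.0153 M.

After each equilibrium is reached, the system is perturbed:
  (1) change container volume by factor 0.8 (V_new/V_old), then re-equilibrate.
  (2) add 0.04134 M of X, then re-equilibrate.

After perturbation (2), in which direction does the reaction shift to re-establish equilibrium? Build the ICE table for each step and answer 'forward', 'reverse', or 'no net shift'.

Q₀ = 11.54 vs Keq = 8.747 ⇒ Q>K, reverse
Step 1:
                    X           J           B
  I            0.0413      0.0789      0.0153
  C        6.7528e-04    0.002026   -0.001351
  E           0.04198     0.08093     0.01395
  solve Keq expr → x = -6.7528e-04; check Q = 8.747
Then change container volume by factor 0.8 (V_new/V_old).
Step 2:
                    X           J           B
  I           0.05247      0.1012     0.01744
  C         -0.001381   -0.004144    0.002763
  E           0.05109     0.09701      0.0202
  solve Keq expr → x = 0.001381; check Q = 8.747
Then add 0.04134 M of X.
Step 3:
                    X           J           B
  I           0.09243     0.09701      0.0202
  C         -0.002066   -0.006198    0.004132
  E           0.09036     0.09082     0.02433
  solve Keq expr → x = 0.002066; check Q = 8.747

Direction: forward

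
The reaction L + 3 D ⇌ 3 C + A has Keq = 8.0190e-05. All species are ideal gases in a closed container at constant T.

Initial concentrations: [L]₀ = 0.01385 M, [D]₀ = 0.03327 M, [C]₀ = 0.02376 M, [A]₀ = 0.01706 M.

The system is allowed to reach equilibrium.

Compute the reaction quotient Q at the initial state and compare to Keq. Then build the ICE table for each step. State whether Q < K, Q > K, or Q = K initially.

Q₀ = 0.4487; Q > K (proceeds reverse)

Q₀ = 0.4487 vs Keq = 8.0190e-05 ⇒ Q>K, reverse
Step 1:
                  L         D         C         A
  Initial   0.01385   0.03327   0.02376   0.01706
  Change   0.006932    0.0208   -0.0208 -0.006932
  Equil     0.02078   0.05407  0.002963   0.01013
  solve Keq expr → x = -0.006932; check Q = 8.0190e-05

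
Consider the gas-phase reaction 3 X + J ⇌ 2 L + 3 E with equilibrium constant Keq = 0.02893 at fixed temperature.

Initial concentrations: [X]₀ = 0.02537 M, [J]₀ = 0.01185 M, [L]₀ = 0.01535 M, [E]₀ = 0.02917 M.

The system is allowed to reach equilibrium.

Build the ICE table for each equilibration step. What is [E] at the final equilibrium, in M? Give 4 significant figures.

[E]_eq = 0.02904 M

Q₀ = 0.03022 vs Keq = 0.02893 ⇒ Q>K, reverse
Step 1:
                  X         J         L         E
  I         0.02537   0.01185   0.01535   0.02917
  C       1.3011e-04 4.3370e-05 -8.6740e-05 -1.3011e-04
  E          0.0255   0.01189   0.01526   0.02904
  solve Keq expr → x = -4.3370e-05; check Q = 0.02893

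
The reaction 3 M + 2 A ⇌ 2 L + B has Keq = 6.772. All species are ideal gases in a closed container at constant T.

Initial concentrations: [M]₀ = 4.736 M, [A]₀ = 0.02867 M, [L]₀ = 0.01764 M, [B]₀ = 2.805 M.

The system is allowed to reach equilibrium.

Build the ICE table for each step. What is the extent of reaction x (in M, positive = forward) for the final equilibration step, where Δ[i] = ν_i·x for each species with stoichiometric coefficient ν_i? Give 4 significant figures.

x = 0.01296 M

Q₀ = 0.009996 vs Keq = 6.772 ⇒ Q<K, forward
Step 1:
                   M          A          L          B
  Initial      4.736    0.02867    0.01764      2.805
  Change    -0.03887   -0.02591    0.02591    0.01296
  Equil        4.697    0.00276    0.04355      2.818
  solve Keq expr → x = 0.01296; check Q = 6.772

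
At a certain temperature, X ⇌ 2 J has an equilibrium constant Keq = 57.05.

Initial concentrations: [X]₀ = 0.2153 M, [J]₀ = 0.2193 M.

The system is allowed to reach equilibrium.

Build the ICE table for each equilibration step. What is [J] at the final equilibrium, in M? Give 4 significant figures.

Q₀ = 0.2234 vs Keq = 57.05 ⇒ Q<K, forward
Step 1:
                  X         J
  Initial    0.2153    0.2193
  Change    -0.2082    0.4164
  Equil    0.007084    0.6357
  solve Keq expr → x = 0.2082; check Q = 57.05

[J]_eq = 0.6357 M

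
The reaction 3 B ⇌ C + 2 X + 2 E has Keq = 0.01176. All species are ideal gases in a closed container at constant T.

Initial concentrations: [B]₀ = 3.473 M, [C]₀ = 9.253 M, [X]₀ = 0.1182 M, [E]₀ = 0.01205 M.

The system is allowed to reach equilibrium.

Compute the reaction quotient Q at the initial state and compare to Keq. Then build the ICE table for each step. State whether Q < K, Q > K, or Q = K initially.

Q₀ = 4.4810e-07 vs Keq = 0.01176 ⇒ Q<K, forward
Step 1:
                  B         C         X         E
  Initial     3.473     9.253    0.1182   0.01205
  Change    -0.5392    0.1797    0.3594    0.3594
  Equil       2.934     9.433    0.4776    0.3715
  solve Keq expr → x = 0.1797; check Q = 0.01176

Q₀ = 4.4810e-07; Q < K (proceeds forward)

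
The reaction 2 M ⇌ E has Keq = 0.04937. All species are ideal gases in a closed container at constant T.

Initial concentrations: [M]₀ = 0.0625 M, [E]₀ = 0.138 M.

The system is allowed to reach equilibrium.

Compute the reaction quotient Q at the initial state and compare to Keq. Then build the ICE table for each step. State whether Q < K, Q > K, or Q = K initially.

Q₀ = 35.33 vs Keq = 0.04937 ⇒ Q>K, reverse
Step 1:
                    M           E
  I            0.0625       0.138
  C            0.2654     -0.1327
  E            0.3279    0.005308
  solve Keq expr → x = -0.1327; check Q = 0.04937

Q₀ = 35.33; Q > K (proceeds reverse)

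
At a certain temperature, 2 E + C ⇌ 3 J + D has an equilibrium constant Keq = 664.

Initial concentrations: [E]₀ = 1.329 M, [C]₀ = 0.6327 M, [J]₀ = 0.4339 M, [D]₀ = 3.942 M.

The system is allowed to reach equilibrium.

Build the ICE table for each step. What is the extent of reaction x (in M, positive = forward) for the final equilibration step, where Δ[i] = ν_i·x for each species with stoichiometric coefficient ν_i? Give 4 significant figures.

x = 0.4444 M

Q₀ = 0.2882 vs Keq = 664 ⇒ Q<K, forward
Step 1:
                   E          C          J          D
  Initial      1.329     0.6327     0.4339      3.942
  Change     -0.8889    -0.4444      1.333     0.4444
  Equil       0.4401     0.1883      1.767      4.386
  solve Keq expr → x = 0.4444; check Q = 664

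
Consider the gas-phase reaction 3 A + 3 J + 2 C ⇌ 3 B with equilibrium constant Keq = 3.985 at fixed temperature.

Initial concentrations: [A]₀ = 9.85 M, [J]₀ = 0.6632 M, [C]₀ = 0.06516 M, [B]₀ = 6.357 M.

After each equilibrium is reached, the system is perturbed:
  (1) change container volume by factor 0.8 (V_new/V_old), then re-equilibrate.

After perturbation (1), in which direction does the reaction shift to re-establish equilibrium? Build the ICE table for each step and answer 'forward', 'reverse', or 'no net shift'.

Q₀ = 217 vs Keq = 3.985 ⇒ Q>K, reverse
Step 1:
                    A           J           C           B
  init           9.85      0.6632     0.06516       6.357
  Δ            0.2819      0.2819       0.188     -0.2819
  eq            10.13      0.9451      0.2531       6.075
  solve Keq expr → x = -0.09398; check Q = 3.985
Then change container volume by factor 0.8 (V_new/V_old).
Step 2:
                    A           J           C           B
  init          12.66       1.181      0.3164       7.594
  Δ           -0.1347     -0.1347    -0.08981      0.1347
  eq            12.53       1.047      0.2266       7.729
  solve Keq expr → x = 0.0449; check Q = 3.985

Direction: forward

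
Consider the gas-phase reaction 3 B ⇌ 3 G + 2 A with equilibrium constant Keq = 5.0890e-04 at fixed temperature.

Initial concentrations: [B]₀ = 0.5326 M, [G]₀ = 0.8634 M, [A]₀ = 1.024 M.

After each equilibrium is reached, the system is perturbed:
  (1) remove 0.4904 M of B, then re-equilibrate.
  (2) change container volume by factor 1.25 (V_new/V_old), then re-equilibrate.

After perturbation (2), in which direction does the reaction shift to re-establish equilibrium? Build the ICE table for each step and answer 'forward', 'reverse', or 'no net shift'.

Q₀ = 4.467 vs Keq = 5.0890e-04 ⇒ Q>K, reverse
Step 1:
                   B          G          A
  Initial     0.5326     0.8634      1.024
  Change      0.7146    -0.7146    -0.4764
  Equil        1.247     0.1488     0.5476
  solve Keq expr → x = -0.2382; check Q = 5.0890e-04
Then remove 0.4904 M of B.
Step 2:
                   B          G          A
  Initial     0.7568     0.1488     0.5476
  Change     0.04869   -0.04869   -0.03246
  Equil       0.8055     0.1001     0.5151
  solve Keq expr → x = -0.01623; check Q = 5.0890e-04
Then change container volume by factor 1.25 (V_new/V_old).
Step 3:
                   B          G          A
  Initial     0.6444    0.08006     0.4121
  Change    -0.01034    0.01034   0.006897
  Equil       0.6341    0.09041      0.419
  solve Keq expr → x = 0.003448; check Q = 5.0890e-04

Direction: forward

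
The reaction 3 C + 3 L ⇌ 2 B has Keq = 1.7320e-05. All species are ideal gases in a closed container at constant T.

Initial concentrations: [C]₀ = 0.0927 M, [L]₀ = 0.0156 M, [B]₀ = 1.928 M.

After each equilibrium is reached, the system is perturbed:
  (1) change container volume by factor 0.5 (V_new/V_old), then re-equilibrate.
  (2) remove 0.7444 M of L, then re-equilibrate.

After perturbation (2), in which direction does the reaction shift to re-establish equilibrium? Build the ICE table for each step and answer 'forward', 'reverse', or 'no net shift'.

Q₀ = 1.2291e+09 vs Keq = 1.7320e-05 ⇒ Q>K, reverse
Step 1:
                    C           L           B
  I            0.0927      0.0156       1.928
  C             2.754       2.754      -1.836
  E             2.847       2.769     0.09212
  solve Keq expr → x = -0.9179; check Q = 1.7320e-05
Then change container volume by factor 0.5 (V_new/V_old).
Step 2:
                    C           L           B
  I             5.693       5.539      0.1842
  C           -0.5399     -0.5399      0.3599
  E             5.153       4.999      0.5441
  solve Keq expr → x = 0.18; check Q = 1.7320e-05
Then remove 0.7444 M of L.
Step 3:
                    C           L           B
  I             5.153       4.255      0.5441
  C            0.1232      0.1232    -0.08212
  E             5.276       4.378       0.462
  solve Keq expr → x = -0.04106; check Q = 1.7320e-05

Direction: reverse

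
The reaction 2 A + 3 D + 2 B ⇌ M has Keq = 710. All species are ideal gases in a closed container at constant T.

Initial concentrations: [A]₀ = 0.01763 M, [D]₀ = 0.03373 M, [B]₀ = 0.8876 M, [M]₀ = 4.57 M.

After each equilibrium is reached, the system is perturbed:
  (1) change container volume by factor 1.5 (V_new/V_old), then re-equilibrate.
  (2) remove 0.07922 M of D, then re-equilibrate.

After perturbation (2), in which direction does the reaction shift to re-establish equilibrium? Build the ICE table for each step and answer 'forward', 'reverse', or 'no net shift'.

Direction: reverse

Q₀ = 4.8633e+08 vs Keq = 710 ⇒ Q>K, reverse
Step 1:
                  A         D         B         M
  I         0.01763   0.03373    0.8876      4.57
  C          0.2495    0.3742    0.2495   -0.1247
  E          0.2671    0.4079     1.137     4.445
  solve Keq expr → x = -0.1247; check Q = 710
Then change container volume by factor 1.5 (V_new/V_old).
Step 2:
                  A         D         B         M
  I          0.1781     0.272     0.758     2.964
  C         0.09798     0.147   0.09798  -0.04899
  E           0.276    0.4189     0.856     2.915
  solve Keq expr → x = -0.04899; check Q = 710
Then remove 0.07922 M of D.
Step 3:
                  A         D         B         M
  I           0.276    0.3397     0.856     2.915
  C          0.0288   0.04321    0.0288   -0.0144
  E          0.3048    0.3829    0.8848       2.9
  solve Keq expr → x = -0.0144; check Q = 710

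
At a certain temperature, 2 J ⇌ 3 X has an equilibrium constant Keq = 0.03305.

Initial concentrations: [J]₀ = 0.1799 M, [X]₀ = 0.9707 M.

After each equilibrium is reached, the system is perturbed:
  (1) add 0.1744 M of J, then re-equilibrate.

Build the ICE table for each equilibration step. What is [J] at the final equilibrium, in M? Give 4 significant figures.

[J]_eq = 0.8148 M

Q₀ = 28.26 vs Keq = 0.03305 ⇒ Q>K, reverse
Step 1:
                   J          X
  Initial     0.1799     0.9707
  Change      0.4843    -0.7264
  Equil       0.6642     0.2443
  solve Keq expr → x = -0.2421; check Q = 0.03305
Then add 0.1744 M of J.
Step 2:
                   J          X
  Initial     0.8386     0.2443
  Change    -0.02378    0.03566
  Equil       0.8148       0.28
  solve Keq expr → x = 0.01189; check Q = 0.03305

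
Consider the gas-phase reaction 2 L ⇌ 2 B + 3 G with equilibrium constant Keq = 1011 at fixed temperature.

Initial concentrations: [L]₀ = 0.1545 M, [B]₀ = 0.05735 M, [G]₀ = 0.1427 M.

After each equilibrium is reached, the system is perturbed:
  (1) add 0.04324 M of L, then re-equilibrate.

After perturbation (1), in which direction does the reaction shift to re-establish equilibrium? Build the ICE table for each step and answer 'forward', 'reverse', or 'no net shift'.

Direction: forward

Q₀ = 4.0039e-04 vs Keq = 1011 ⇒ Q<K, forward
Step 1:
                    L           B           G
  Initial      0.1545     0.05735      0.1427
  Change       -0.153       0.153      0.2295
  Equil      0.001502      0.2103      0.3722
  solve Keq expr → x = 0.0765; check Q = 1011
Then add 0.04324 M of L.
Step 2:
                    L           B           G
  Initial     0.04474      0.2103      0.3722
  Change     -0.04245     0.04245     0.06368
  Equil      0.002288      0.2528      0.4359
  solve Keq expr → x = 0.02123; check Q = 1011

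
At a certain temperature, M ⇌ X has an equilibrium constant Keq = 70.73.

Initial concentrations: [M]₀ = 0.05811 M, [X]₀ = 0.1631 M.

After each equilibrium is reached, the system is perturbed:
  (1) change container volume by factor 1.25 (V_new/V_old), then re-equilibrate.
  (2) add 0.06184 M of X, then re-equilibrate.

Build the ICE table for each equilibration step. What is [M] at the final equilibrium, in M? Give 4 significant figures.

Q₀ = 2.807 vs Keq = 70.73 ⇒ Q<K, forward
Step 1:
                   M          X
  I          0.05811     0.1631
  C         -0.05503    0.05503
  E         0.003084     0.2181
  solve Keq expr → x = 0.05503; check Q = 70.73
Then change container volume by factor 1.25 (V_new/V_old).
Step 2:
                   M          X
  I         0.002467     0.1745
  C                0          0
  E         0.002467     0.1745
  solve Keq expr → x = 0; check Q = 70.73
Then add 0.06184 M of X.
Step 3:
                   M          X
  I         0.002467     0.2363
  C       8.6212e-04 -8.6212e-04
  E         0.003329     0.2355
  solve Keq expr → x = -8.6212e-04; check Q = 70.73

[M]_eq = 0.003329 M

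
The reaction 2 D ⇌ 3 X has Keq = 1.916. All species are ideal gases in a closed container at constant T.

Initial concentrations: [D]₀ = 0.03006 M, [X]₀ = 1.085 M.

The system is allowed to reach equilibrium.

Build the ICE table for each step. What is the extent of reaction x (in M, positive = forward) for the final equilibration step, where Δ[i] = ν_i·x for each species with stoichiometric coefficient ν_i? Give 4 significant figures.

Q₀ = 1414 vs Keq = 1.916 ⇒ Q>K, reverse
Step 1:
                  D         X
  init      0.03006     1.085
  Δ          0.3155   -0.4733
  eq         0.3456    0.6117
  solve Keq expr → x = -0.1578; check Q = 1.916

x = -0.1578 M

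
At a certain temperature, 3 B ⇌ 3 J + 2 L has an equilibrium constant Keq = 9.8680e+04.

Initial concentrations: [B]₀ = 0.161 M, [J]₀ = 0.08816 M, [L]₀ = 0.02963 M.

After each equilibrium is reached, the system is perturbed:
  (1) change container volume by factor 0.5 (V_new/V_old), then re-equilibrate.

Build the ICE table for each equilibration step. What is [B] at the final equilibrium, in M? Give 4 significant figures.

[B]_eq = 0.004475 M

Q₀ = 1.4415e-04 vs Keq = 9.8680e+04 ⇒ Q<K, forward
Step 1:
                    B           J           L
  init          0.161     0.08816     0.02963
  Δ           -0.1596      0.1596      0.1064
  eq         0.001418      0.2477       0.136
  solve Keq expr → x = 0.05319; check Q = 9.8680e+04
Then change container volume by factor 0.5 (V_new/V_old).
Step 2:
                    B           J           L
  init       0.002836      0.4955       0.272
  Δ          0.001639   -0.001639   -0.001093
  eq         0.004475      0.4938      0.2709
  solve Keq expr → x = -5.4629e-04; check Q = 9.8680e+04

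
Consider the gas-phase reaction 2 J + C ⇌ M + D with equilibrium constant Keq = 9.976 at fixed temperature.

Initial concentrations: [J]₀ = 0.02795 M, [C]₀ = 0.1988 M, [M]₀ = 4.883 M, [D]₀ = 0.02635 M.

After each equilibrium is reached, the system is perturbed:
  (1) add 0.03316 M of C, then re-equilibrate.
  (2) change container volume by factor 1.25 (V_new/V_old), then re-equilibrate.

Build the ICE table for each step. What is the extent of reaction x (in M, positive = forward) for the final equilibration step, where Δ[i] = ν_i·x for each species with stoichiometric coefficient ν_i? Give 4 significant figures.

Q₀ = 828.5 vs Keq = 9.976 ⇒ Q>K, reverse
Step 1:
                    J           C           M           D
  Initial     0.02795      0.1988       4.883     0.02635
  Change       0.0475     0.02375    -0.02375    -0.02375
  Equil       0.07545      0.2225       4.859    0.002601
  solve Keq expr → x = -0.02375; check Q = 9.976
Then add 0.03316 M of C.
Step 2:
                    J           C           M           D
  Initial     0.07545      0.2557       4.859    0.002601
  Change  -6.6254e-04 -3.3127e-04  3.3127e-04  3.3127e-04
  Equil       0.07479      0.2554        4.86    0.002932
  solve Keq expr → x = 3.3127e-04; check Q = 9.976
Then change container volume by factor 1.25 (V_new/V_old).
Step 3:
                    J           C           M           D
  Initial     0.05983      0.2043       3.888    0.002346
  Change   8.2575e-04  4.1288e-04 -4.1288e-04 -4.1288e-04
  Equil       0.06065      0.2047       3.887    0.001933
  solve Keq expr → x = -4.1288e-04; check Q = 9.976

x = -4.1288e-04 M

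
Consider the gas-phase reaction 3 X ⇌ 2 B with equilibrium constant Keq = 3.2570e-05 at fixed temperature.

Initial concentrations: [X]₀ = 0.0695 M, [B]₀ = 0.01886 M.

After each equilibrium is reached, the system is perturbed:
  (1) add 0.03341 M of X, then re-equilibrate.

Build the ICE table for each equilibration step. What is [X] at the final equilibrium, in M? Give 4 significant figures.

Q₀ = 1.06 vs Keq = 3.2570e-05 ⇒ Q>K, reverse
Step 1:
                    X           B
  I            0.0695     0.01886
  C           0.02803    -0.01869
  E           0.09753  1.7382e-04
  solve Keq expr → x = -0.009343; check Q = 3.2570e-05
Then add 0.03341 M of X.
Step 2:
                    X           B
  I            0.1309  1.7382e-04
  C       -1.4420e-04  9.6133e-05
  E            0.1308  2.6996e-04
  solve Keq expr → x = 4.8067e-05; check Q = 3.2570e-05

[X]_eq = 0.1308 M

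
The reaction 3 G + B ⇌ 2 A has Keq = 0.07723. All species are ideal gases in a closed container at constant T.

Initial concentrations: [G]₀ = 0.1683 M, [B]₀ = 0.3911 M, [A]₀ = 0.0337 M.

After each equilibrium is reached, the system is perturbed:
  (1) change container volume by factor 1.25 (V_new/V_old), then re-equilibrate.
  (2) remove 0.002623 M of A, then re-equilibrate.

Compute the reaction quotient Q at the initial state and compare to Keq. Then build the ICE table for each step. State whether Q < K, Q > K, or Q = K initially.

Q₀ = 0.6091 vs Keq = 0.07723 ⇒ Q>K, reverse
Step 1:
                  G         B         A
  I          0.1683    0.3911    0.0337
  C         0.02767  0.009223  -0.01845
  E           0.196    0.4003   0.01525
  solve Keq expr → x = -0.009223; check Q = 0.07723
Then change container volume by factor 1.25 (V_new/V_old).
Step 2:
                  G         B         A
  I          0.1568    0.3203    0.0122
  C        0.003187  0.001062 -0.002125
  E            0.16    0.3213   0.01008
  solve Keq expr → x = -0.001062; check Q = 0.07723
Then remove 0.002623 M of A.
Step 3:
                  G         B         A
  I            0.16    0.3213  0.007455
  C       -0.003425 -0.001142  0.002284
  E          0.1565    0.3202  0.009739
  solve Keq expr → x = 0.001142; check Q = 0.07723

Q₀ = 0.6091; Q > K (proceeds reverse)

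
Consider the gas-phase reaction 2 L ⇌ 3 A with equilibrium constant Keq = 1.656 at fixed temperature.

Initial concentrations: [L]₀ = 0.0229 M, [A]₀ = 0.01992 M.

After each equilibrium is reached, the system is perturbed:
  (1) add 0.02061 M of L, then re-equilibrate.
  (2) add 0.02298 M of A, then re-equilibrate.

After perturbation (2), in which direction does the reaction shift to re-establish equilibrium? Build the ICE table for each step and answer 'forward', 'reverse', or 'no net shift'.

Q₀ = 0.01507 vs Keq = 1.656 ⇒ Q<K, forward
Step 1:
                    L           A
  Initial      0.0229     0.01992
  Change     -0.01582     0.02372
  Equil      0.007085     0.04364
  solve Keq expr → x = 0.007908; check Q = 1.656
Then add 0.02061 M of L.
Step 2:
                    L           A
  Initial     0.02769     0.04364
  Change     -0.01464     0.02196
  Equil       0.01306      0.0656
  solve Keq expr → x = 0.007319; check Q = 1.656
Then add 0.02298 M of A.
Step 3:
                    L           A
  Initial     0.01306     0.08858
  Change     0.004923   -0.007384
  Equil       0.01798      0.0812
  solve Keq expr → x = -0.002461; check Q = 1.656

Direction: reverse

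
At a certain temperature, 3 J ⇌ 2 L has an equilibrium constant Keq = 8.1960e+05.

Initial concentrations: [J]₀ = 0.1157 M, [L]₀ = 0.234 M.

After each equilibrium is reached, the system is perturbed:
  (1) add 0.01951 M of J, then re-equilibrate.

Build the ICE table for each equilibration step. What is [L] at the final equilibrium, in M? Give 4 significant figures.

[L]_eq = 0.3208 M

Q₀ = 35.35 vs Keq = 8.1960e+05 ⇒ Q<K, forward
Step 1:
                    J           L
  I            0.1157       0.234
  C           -0.1108     0.07389
  E          0.004872      0.3079
  solve Keq expr → x = 0.03694; check Q = 8.1960e+05
Then add 0.01951 M of J.
Step 2:
                    J           L
  I           0.02438      0.3079
  C          -0.01937     0.01292
  E          0.005008      0.3208
  solve Keq expr → x = 0.006458; check Q = 8.1960e+05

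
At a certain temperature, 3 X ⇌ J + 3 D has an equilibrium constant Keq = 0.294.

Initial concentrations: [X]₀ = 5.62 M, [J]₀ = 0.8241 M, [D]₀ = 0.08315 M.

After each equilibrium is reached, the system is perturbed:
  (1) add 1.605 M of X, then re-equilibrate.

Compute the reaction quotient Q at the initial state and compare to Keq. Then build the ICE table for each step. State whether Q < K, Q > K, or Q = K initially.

Q₀ = 2.6691e-06 vs Keq = 0.294 ⇒ Q<K, forward
Step 1:
                  X         J         D
  Initial      5.62    0.8241   0.08315
  Change     -2.014    0.6713     2.014
  Equil       3.606     1.495     2.097
  solve Keq expr → x = 0.6713; check Q = 0.294
Then add 1.605 M of X.
Step 2:
                  X         J         D
  Initial     5.211     1.495     2.097
  Change    -0.5275    0.1758    0.5275
  Equil       4.684     1.671     2.624
  solve Keq expr → x = 0.1758; check Q = 0.294

Q₀ = 2.6691e-06; Q < K (proceeds forward)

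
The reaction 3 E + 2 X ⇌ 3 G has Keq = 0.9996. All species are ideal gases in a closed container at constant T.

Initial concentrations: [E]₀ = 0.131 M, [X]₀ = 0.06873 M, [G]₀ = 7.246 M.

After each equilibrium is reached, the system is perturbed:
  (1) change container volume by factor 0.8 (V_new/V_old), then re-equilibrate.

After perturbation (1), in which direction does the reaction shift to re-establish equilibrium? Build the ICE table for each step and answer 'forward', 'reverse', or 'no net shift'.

Q₀ = 3.5825e+07 vs Keq = 0.9996 ⇒ Q>K, reverse
Step 1:
                    E           X           G
  I             0.131     0.06873       7.246
  C             2.771       1.847      -2.771
  E             2.902       1.916       4.475
  solve Keq expr → x = -0.9236; check Q = 0.9996
Then change container volume by factor 0.8 (V_new/V_old).
Step 2:
                    E           X           G
  I             3.627       2.395       5.594
  C           -0.2283     -0.1522      0.2283
  E             3.399       2.243       5.822
  solve Keq expr → x = 0.07609; check Q = 0.9996

Direction: forward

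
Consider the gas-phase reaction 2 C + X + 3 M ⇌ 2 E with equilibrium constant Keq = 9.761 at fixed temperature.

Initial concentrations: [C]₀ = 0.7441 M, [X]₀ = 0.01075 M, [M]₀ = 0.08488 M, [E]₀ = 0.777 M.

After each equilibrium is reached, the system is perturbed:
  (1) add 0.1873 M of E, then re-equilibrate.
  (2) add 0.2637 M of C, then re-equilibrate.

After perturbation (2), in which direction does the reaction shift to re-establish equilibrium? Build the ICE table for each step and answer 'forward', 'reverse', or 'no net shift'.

Direction: forward

Q₀ = 1.6587e+05 vs Keq = 9.761 ⇒ Q>K, reverse
Step 1:
                    C           X           M           E
  I            0.7441     0.01075     0.08488       0.777
  C            0.2921       0.146      0.4381     -0.2921
  E             1.036      0.1568       0.523      0.4849
  solve Keq expr → x = -0.146; check Q = 9.761
Then add 0.1873 M of E.
Step 2:
                    C           X           M           E
  I             1.036      0.1568       0.523      0.6722
  C           0.04057     0.02029     0.06086    -0.04057
  E             1.077      0.1771      0.5839      0.6316
  solve Keq expr → x = -0.02029; check Q = 9.761
Then add 0.2637 M of C.
Step 3:
                    C           X           M           E
  I              1.34      0.1771      0.5839      0.6316
  C          -0.02818    -0.01409    -0.04227     0.02818
  E             1.312       0.163      0.5416      0.6598
  solve Keq expr → x = 0.01409; check Q = 9.761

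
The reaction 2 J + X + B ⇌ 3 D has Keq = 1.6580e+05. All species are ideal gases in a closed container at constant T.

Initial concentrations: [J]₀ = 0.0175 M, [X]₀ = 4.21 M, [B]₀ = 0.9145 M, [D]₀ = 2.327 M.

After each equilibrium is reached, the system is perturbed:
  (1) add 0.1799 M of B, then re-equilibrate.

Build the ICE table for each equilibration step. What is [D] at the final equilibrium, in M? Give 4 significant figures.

[D]_eq = 2.347 M

Q₀ = 1.0687e+04 vs Keq = 1.6580e+05 ⇒ Q<K, forward
Step 1:
                    J           X           B           D
  Initial      0.0175        4.21      0.9145       2.327
  Change     -0.01298   -0.006491   -0.006491     0.01947
  Equil      0.004518       4.204       0.908       2.346
  solve Keq expr → x = 0.006491; check Q = 1.6580e+05
Then add 0.1799 M of B.
Step 2:
                    J           X           B           D
  Initial    0.004518       4.204       1.088       2.346
  Change  -3.8845e-04 -1.9423e-04 -1.9423e-04  5.8268e-04
  Equil       0.00413       4.203       1.088       2.347
  solve Keq expr → x = 1.9423e-04; check Q = 1.6580e+05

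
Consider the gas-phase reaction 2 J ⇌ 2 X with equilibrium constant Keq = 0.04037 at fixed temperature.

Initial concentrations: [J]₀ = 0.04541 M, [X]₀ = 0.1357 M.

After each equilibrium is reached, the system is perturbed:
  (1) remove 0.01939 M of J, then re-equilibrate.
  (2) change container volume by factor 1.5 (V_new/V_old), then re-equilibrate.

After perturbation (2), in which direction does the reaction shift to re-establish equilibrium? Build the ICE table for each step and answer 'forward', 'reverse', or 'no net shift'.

Direction: no net shift

Q₀ = 8.93 vs Keq = 0.04037 ⇒ Q>K, reverse
Step 1:
                    J           X
  init        0.04541      0.1357
  Δ            0.1054     -0.1054
  eq           0.1508      0.0303
  solve Keq expr → x = -0.0527; check Q = 0.04037
Then remove 0.01939 M of J.
Step 2:
                    J           X
  init         0.1314      0.0303
  Δ          0.003244   -0.003244
  eq           0.1347     0.02706
  solve Keq expr → x = -0.001622; check Q = 0.04037
Then change container volume by factor 1.5 (V_new/V_old).
Step 3:
                    J           X
  init        0.08978     0.01804
  Δ                 0           0
  eq          0.08978     0.01804
  solve Keq expr → x = 0; check Q = 0.04037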